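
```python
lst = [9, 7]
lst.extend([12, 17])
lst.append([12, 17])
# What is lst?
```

After line 1: lst = [9, 7]
After line 2 (extend unpacks [12, 17]): lst = [9, 7, 12, 17]
After line 3 (append adds [12, 17] as single element): lst = [9, 7, 12, 17, [12, 17]]

[9, 7, 12, 17, [12, 17]]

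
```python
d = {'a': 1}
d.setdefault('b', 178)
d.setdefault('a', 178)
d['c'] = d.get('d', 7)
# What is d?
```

After line 1: d = {'a': 1}
After line 2 (setdefault adds 'b'=178): d = {'a': 1, 'b': 178}
After line 3 (setdefault 'a' no-op, already exists): d = {'a': 1, 'b': 178}
After line 4 (get('d', 7) returns default since 'd' not in d): d = {'a': 1, 'b': 178, 'c': 7}

{'a': 1, 'b': 178, 'c': 7}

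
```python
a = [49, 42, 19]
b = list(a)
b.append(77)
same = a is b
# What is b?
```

After line 1: a = [49, 42, 19]
After line 2 (b = list(a) is a shallow copy, new object): a = [49, 42, 19], b = [49, 42, 19]
After line 3 (append only mutates b): a = [49, 42, 19], b = [49, 42, 19, 77]
After line 4 (same = a is b; different objects -> False): same = False

[49, 42, 19, 77]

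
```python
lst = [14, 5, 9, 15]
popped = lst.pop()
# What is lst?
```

[14, 5, 9]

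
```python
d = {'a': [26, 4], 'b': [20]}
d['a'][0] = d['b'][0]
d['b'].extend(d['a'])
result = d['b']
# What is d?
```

After line 1: d = {'a': [26, 4], 'b': [20]}
After line 2 (a[0] = b[0] = 20): d = {'a': [20, 4], 'b': [20]}
After line 3 (b.extend(a) appends [20, 4]): d = {'a': [20, 4], 'b': [20, 20, 4]}
After line 4: result = d['b'] = [20, 20, 4]

{'a': [20, 4], 'b': [20, 20, 4]}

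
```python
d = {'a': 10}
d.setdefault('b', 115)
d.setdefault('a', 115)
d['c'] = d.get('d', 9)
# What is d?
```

After line 1: d = {'a': 10}
After line 2 (setdefault adds 'b'=115): d = {'a': 10, 'b': 115}
After line 3 (setdefault 'a' no-op, already exists): d = {'a': 10, 'b': 115}
After line 4 (get('d', 9) returns default since 'd' not in d): d = {'a': 10, 'b': 115, 'c': 9}

{'a': 10, 'b': 115, 'c': 9}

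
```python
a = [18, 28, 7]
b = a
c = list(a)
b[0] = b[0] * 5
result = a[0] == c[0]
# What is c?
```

After line 1: a = [18, 28, 7]
After line 2 (b = a, alias): a = [18, 28, 7], b = [18, 28, 7]
After line 3 (c = list(a) is a copy, new object): c = [18, 28, 7]
After line 4 (b[0] = 18 * 5 = 90; mutates shared a/b): a = b = [90, 28, 7], c = [18, 28, 7]
After line 5 (a[0] = 90, c[0] = 18; result = False)

[18, 28, 7]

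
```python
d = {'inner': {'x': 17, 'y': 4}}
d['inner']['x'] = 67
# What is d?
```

After line 1: d = {'inner': {'x': 17, 'y': 4}}
After line 2 (inner x overwritten): d = {'inner': {'x': 67, 'y': 4}}

{'inner': {'x': 67, 'y': 4}}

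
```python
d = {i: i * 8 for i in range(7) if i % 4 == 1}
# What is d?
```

{1: 8, 5: 40}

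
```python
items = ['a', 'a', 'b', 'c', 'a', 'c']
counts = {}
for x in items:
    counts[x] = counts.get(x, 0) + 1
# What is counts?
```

Initial: counts = {}, items = ['a', 'a', 'b', 'c', 'a', 'c']
See 'a': counts = {'a': 1}
See 'a': counts = {'a': 2}
See 'b': counts = {'a': 2, 'b': 1}
See 'c': counts = {'a': 2, 'b': 1, 'c': 1}
See 'a': counts = {'a': 3, 'b': 1, 'c': 1}
See 'c': counts = {'a': 3, 'b': 1, 'c': 2}

{'a': 3, 'b': 1, 'c': 2}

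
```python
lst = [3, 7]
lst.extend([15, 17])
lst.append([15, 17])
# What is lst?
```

After line 1: lst = [3, 7]
After line 2 (extend unpacks [15, 17]): lst = [3, 7, 15, 17]
After line 3 (append adds [15, 17] as single element): lst = [3, 7, 15, 17, [15, 17]]

[3, 7, 15, 17, [15, 17]]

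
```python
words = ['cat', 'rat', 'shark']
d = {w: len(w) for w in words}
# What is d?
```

{'cat': 3, 'rat': 3, 'shark': 5}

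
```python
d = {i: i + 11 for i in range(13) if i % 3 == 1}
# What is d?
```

{1: 12, 4: 15, 7: 18, 10: 21}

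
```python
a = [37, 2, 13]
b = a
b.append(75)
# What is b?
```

After line 1: a = [37, 2, 13]
After line 2 (b = a is an alias, same object): a = [37, 2, 13], b = [37, 2, 13]
After line 3 (b.append mutates the shared list): a = [37, 2, 13, 75], b = [37, 2, 13, 75]

[37, 2, 13, 75]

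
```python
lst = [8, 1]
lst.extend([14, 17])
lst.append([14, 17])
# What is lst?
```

After line 1: lst = [8, 1]
After line 2 (extend unpacks [14, 17]): lst = [8, 1, 14, 17]
After line 3 (append adds [14, 17] as single element): lst = [8, 1, 14, 17, [14, 17]]

[8, 1, 14, 17, [14, 17]]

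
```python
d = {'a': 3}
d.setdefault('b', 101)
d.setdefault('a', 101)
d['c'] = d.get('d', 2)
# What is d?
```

After line 1: d = {'a': 3}
After line 2 (setdefault adds 'b'=101): d = {'a': 3, 'b': 101}
After line 3 (setdefault 'a' no-op, already exists): d = {'a': 3, 'b': 101}
After line 4 (get('d', 2) returns default since 'd' not in d): d = {'a': 3, 'b': 101, 'c': 2}

{'a': 3, 'b': 101, 'c': 2}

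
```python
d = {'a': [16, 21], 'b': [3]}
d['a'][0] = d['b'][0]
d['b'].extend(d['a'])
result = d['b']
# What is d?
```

After line 1: d = {'a': [16, 21], 'b': [3]}
After line 2 (a[0] = b[0] = 3): d = {'a': [3, 21], 'b': [3]}
After line 3 (b.extend(a) appends [3, 21]): d = {'a': [3, 21], 'b': [3, 3, 21]}
After line 4: result = d['b'] = [3, 3, 21]

{'a': [3, 21], 'b': [3, 3, 21]}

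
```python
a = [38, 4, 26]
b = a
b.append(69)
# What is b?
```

After line 1: a = [38, 4, 26]
After line 2 (b = a is an alias, same object): a = [38, 4, 26], b = [38, 4, 26]
After line 3 (b.append mutates the shared list): a = [38, 4, 26, 69], b = [38, 4, 26, 69]

[38, 4, 26, 69]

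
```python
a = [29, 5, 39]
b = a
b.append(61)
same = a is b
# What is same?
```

After line 1: a = [29, 5, 39]
After line 2 (b = a is an alias, same object): a = [29, 5, 39], b = [29, 5, 39]
After line 3 (b.append mutates the shared list): a = [29, 5, 39, 61], b = [29, 5, 39, 61]
After line 4 (same = a is b; same object -> True): same = True

True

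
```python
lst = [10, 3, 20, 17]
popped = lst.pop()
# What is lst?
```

[10, 3, 20]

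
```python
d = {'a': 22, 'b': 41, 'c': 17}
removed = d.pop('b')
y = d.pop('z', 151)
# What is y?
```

After line 1: d = {'a': 22, 'b': 41, 'c': 17}
After line 2 (pop 'b' returns 41): d = {'a': 22, 'c': 17}, removed = 41
After line 3 (pop 'z' missing, returns default 151): d = {'a': 22, 'c': 17}, y = 151

151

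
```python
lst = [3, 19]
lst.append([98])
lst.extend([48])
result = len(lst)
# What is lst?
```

After line 1: lst = [3, 19]
After line 2 (append adds [98] as single element): lst = [3, 19, [98]]
After line 3 (extend unpacks [48], adds 48): lst = [3, 19, [98], 48]
After line 4: result = len(lst) = 4

[3, 19, [98], 48]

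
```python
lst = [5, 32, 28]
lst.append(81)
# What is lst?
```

[5, 32, 28, 81]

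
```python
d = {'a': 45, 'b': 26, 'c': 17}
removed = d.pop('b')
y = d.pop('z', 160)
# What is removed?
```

After line 1: d = {'a': 45, 'b': 26, 'c': 17}
After line 2 (pop 'b' returns 26): d = {'a': 45, 'c': 17}, removed = 26
After line 3 (pop 'z' missing, returns default 160): d = {'a': 45, 'c': 17}, y = 160

26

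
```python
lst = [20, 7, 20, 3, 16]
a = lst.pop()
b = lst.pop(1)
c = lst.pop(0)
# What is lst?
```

After line 1: lst = [20, 7, 20, 3, 16]
After line 2 (pop() -> a = 16): lst = [20, 7, 20, 3]
After line 3 (pop(1) -> b = 7): lst = [20, 20, 3]
After line 4 (pop(0) -> c = 20): lst = [20, 3]

[20, 3]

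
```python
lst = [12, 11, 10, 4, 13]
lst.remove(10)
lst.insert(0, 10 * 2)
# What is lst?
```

After line 1: lst = [12, 11, 10, 4, 13]
After line 2 (remove first 10): lst = [12, 11, 4, 13]
After line 3 (insert 20 at index 0): lst = [20, 12, 11, 4, 13]

[20, 12, 11, 4, 13]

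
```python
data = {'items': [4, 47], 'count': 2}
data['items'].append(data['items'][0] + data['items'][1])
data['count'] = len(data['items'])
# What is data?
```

After line 1: data = {'items': [4, 47], 'count': 2}
After line 2 (append 4 + 47 = 51): data = {'items': [4, 47, 51], 'count': 2}
After line 3 (count = len(items) = 3): data = {'items': [4, 47, 51], 'count': 3}

{'items': [4, 47, 51], 'count': 3}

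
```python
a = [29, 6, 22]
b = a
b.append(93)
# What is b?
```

After line 1: a = [29, 6, 22]
After line 2 (b = a is an alias, same object): a = [29, 6, 22], b = [29, 6, 22]
After line 3 (b.append mutates the shared list): a = [29, 6, 22, 93], b = [29, 6, 22, 93]

[29, 6, 22, 93]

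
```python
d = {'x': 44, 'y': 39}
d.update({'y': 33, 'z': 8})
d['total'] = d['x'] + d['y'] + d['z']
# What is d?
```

After line 1: d = {'x': 44, 'y': 39}
After line 2 (y overwritten, z added): d = {'x': 44, 'y': 33, 'z': 8}
After line 3 (total = 44 + 33 + 8 = 85): d = {'x': 44, 'y': 33, 'z': 8, 'total': 85}

{'x': 44, 'y': 33, 'z': 8, 'total': 85}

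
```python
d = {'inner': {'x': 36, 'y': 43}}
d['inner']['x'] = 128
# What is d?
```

After line 1: d = {'inner': {'x': 36, 'y': 43}}
After line 2 (inner x overwritten): d = {'inner': {'x': 128, 'y': 43}}

{'inner': {'x': 128, 'y': 43}}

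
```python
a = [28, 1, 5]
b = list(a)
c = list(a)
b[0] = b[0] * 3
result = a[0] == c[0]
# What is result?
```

After line 1: a = [28, 1, 5]
After line 2 (b = list(a), copy): a = [28, 1, 5], b = [28, 1, 5]
After line 3 (c = list(a) is a copy, new object): c = [28, 1, 5]
After line 4 (b[0] = 28 * 3 = 84; only b mutates (copy)): a = [28, 1, 5], b = [84, 1, 5], c = [28, 1, 5]
After line 5 (a[0] = 28, c[0] = 28; result = True)

True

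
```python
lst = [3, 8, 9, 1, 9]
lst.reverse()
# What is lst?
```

[9, 1, 9, 8, 3]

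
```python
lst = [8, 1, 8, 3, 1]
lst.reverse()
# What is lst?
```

[1, 3, 8, 1, 8]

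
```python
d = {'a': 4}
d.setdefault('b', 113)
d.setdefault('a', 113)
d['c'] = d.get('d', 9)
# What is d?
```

After line 1: d = {'a': 4}
After line 2 (setdefault adds 'b'=113): d = {'a': 4, 'b': 113}
After line 3 (setdefault 'a' no-op, already exists): d = {'a': 4, 'b': 113}
After line 4 (get('d', 9) returns default since 'd' not in d): d = {'a': 4, 'b': 113, 'c': 9}

{'a': 4, 'b': 113, 'c': 9}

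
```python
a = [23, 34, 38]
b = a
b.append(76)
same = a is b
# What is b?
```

After line 1: a = [23, 34, 38]
After line 2 (b = a is an alias, same object): a = [23, 34, 38], b = [23, 34, 38]
After line 3 (b.append mutates the shared list): a = [23, 34, 38, 76], b = [23, 34, 38, 76]
After line 4 (same = a is b; same object -> True): same = True

[23, 34, 38, 76]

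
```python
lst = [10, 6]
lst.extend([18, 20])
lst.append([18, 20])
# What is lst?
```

After line 1: lst = [10, 6]
After line 2 (extend unpacks [18, 20]): lst = [10, 6, 18, 20]
After line 3 (append adds [18, 20] as single element): lst = [10, 6, 18, 20, [18, 20]]

[10, 6, 18, 20, [18, 20]]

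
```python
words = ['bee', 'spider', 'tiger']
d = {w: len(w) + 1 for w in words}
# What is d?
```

{'bee': 4, 'spider': 7, 'tiger': 6}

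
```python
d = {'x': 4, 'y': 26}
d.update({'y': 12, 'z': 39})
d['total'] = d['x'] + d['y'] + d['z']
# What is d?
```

After line 1: d = {'x': 4, 'y': 26}
After line 2 (y overwritten, z added): d = {'x': 4, 'y': 12, 'z': 39}
After line 3 (total = 4 + 12 + 39 = 55): d = {'x': 4, 'y': 12, 'z': 39, 'total': 55}

{'x': 4, 'y': 12, 'z': 39, 'total': 55}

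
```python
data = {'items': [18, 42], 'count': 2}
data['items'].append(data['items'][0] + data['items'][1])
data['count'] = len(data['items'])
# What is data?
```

After line 1: data = {'items': [18, 42], 'count': 2}
After line 2 (append 18 + 42 = 60): data = {'items': [18, 42, 60], 'count': 2}
After line 3 (count = len(items) = 3): data = {'items': [18, 42, 60], 'count': 3}

{'items': [18, 42, 60], 'count': 3}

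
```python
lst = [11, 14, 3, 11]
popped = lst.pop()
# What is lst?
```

[11, 14, 3]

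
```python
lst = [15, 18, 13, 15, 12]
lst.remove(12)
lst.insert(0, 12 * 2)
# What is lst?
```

After line 1: lst = [15, 18, 13, 15, 12]
After line 2 (remove first 12): lst = [15, 18, 13, 15]
After line 3 (insert 24 at index 0): lst = [24, 15, 18, 13, 15]

[24, 15, 18, 13, 15]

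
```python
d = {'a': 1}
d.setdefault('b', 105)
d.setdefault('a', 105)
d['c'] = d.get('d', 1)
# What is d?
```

After line 1: d = {'a': 1}
After line 2 (setdefault adds 'b'=105): d = {'a': 1, 'b': 105}
After line 3 (setdefault 'a' no-op, already exists): d = {'a': 1, 'b': 105}
After line 4 (get('d', 1) returns default since 'd' not in d): d = {'a': 1, 'b': 105, 'c': 1}

{'a': 1, 'b': 105, 'c': 1}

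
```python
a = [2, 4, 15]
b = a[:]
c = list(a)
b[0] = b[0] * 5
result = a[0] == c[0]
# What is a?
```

After line 1: a = [2, 4, 15]
After line 2 (b = a[:], copy): a = [2, 4, 15], b = [2, 4, 15]
After line 3 (c = list(a) is a copy, new object): c = [2, 4, 15]
After line 4 (b[0] = 2 * 5 = 10; only b mutates (copy)): a = [2, 4, 15], b = [10, 4, 15], c = [2, 4, 15]
After line 5 (a[0] = 2, c[0] = 2; result = True)

[2, 4, 15]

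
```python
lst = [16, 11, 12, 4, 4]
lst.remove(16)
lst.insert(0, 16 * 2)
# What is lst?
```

After line 1: lst = [16, 11, 12, 4, 4]
After line 2 (remove first 16): lst = [11, 12, 4, 4]
After line 3 (insert 32 at index 0): lst = [32, 11, 12, 4, 4]

[32, 11, 12, 4, 4]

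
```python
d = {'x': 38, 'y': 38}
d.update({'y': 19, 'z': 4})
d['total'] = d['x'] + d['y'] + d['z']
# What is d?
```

After line 1: d = {'x': 38, 'y': 38}
After line 2 (y overwritten, z added): d = {'x': 38, 'y': 19, 'z': 4}
After line 3 (total = 38 + 19 + 4 = 61): d = {'x': 38, 'y': 19, 'z': 4, 'total': 61}

{'x': 38, 'y': 19, 'z': 4, 'total': 61}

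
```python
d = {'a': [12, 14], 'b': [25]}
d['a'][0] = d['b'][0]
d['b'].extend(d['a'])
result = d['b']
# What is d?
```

After line 1: d = {'a': [12, 14], 'b': [25]}
After line 2 (a[0] = b[0] = 25): d = {'a': [25, 14], 'b': [25]}
After line 3 (b.extend(a) appends [25, 14]): d = {'a': [25, 14], 'b': [25, 25, 14]}
After line 4: result = d['b'] = [25, 25, 14]

{'a': [25, 14], 'b': [25, 25, 14]}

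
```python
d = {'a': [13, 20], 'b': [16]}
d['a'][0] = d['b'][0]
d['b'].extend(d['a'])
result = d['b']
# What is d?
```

After line 1: d = {'a': [13, 20], 'b': [16]}
After line 2 (a[0] = b[0] = 16): d = {'a': [16, 20], 'b': [16]}
After line 3 (b.extend(a) appends [16, 20]): d = {'a': [16, 20], 'b': [16, 16, 20]}
After line 4: result = d['b'] = [16, 16, 20]

{'a': [16, 20], 'b': [16, 16, 20]}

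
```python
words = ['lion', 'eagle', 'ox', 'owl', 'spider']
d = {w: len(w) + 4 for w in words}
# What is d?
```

{'lion': 8, 'eagle': 9, 'ox': 6, 'owl': 7, 'spider': 10}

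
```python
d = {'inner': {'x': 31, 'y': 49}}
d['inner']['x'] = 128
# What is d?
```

After line 1: d = {'inner': {'x': 31, 'y': 49}}
After line 2 (inner x overwritten): d = {'inner': {'x': 128, 'y': 49}}

{'inner': {'x': 128, 'y': 49}}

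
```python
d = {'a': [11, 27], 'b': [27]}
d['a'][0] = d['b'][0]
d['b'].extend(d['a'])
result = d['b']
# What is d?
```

After line 1: d = {'a': [11, 27], 'b': [27]}
After line 2 (a[0] = b[0] = 27): d = {'a': [27, 27], 'b': [27]}
After line 3 (b.extend(a) appends [27, 27]): d = {'a': [27, 27], 'b': [27, 27, 27]}
After line 4: result = d['b'] = [27, 27, 27]

{'a': [27, 27], 'b': [27, 27, 27]}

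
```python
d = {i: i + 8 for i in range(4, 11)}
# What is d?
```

{4: 12, 5: 13, 6: 14, 7: 15, 8: 16, 9: 17, 10: 18}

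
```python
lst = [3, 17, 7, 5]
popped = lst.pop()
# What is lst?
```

[3, 17, 7]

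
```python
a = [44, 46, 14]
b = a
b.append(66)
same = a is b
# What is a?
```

After line 1: a = [44, 46, 14]
After line 2 (b = a is an alias, same object): a = [44, 46, 14], b = [44, 46, 14]
After line 3 (b.append mutates the shared list): a = [44, 46, 14, 66], b = [44, 46, 14, 66]
After line 4 (same = a is b; same object -> True): same = True

[44, 46, 14, 66]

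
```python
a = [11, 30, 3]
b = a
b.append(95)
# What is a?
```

After line 1: a = [11, 30, 3]
After line 2 (b = a is an alias, same object): a = [11, 30, 3], b = [11, 30, 3]
After line 3 (b.append mutates the shared list): a = [11, 30, 3, 95], b = [11, 30, 3, 95]

[11, 30, 3, 95]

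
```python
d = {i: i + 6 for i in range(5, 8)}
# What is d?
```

{5: 11, 6: 12, 7: 13}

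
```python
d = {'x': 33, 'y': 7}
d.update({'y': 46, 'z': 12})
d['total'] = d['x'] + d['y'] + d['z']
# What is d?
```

After line 1: d = {'x': 33, 'y': 7}
After line 2 (y overwritten, z added): d = {'x': 33, 'y': 46, 'z': 12}
After line 3 (total = 33 + 46 + 12 = 91): d = {'x': 33, 'y': 46, 'z': 12, 'total': 91}

{'x': 33, 'y': 46, 'z': 12, 'total': 91}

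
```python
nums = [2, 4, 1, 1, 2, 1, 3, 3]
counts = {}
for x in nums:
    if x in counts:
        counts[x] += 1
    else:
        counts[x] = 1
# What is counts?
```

Initial: counts = {}, nums = [2, 4, 1, 1, 2, 1, 3, 3]
See 2: counts = {2: 1}
See 4: counts = {2: 1, 4: 1}
See 1: counts = {2: 1, 4: 1, 1: 1}
See 1: counts = {2: 1, 4: 1, 1: 2}
See 2: counts = {2: 2, 4: 1, 1: 2}
See 1: counts = {2: 2, 4: 1, 1: 3}
See 3: counts = {2: 2, 4: 1, 1: 3, 3: 1}
See 3: counts = {2: 2, 4: 1, 1: 3, 3: 2}

{2: 2, 4: 1, 1: 3, 3: 2}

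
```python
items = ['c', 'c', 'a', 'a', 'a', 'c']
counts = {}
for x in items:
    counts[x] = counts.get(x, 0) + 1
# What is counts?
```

Initial: counts = {}, items = ['c', 'c', 'a', 'a', 'a', 'c']
See 'c': counts = {'c': 1}
See 'c': counts = {'c': 2}
See 'a': counts = {'c': 2, 'a': 1}
See 'a': counts = {'c': 2, 'a': 2}
See 'a': counts = {'c': 2, 'a': 3}
See 'c': counts = {'c': 3, 'a': 3}

{'c': 3, 'a': 3}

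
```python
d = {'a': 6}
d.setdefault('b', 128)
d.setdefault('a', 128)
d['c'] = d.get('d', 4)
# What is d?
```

After line 1: d = {'a': 6}
After line 2 (setdefault adds 'b'=128): d = {'a': 6, 'b': 128}
After line 3 (setdefault 'a' no-op, already exists): d = {'a': 6, 'b': 128}
After line 4 (get('d', 4) returns default since 'd' not in d): d = {'a': 6, 'b': 128, 'c': 4}

{'a': 6, 'b': 128, 'c': 4}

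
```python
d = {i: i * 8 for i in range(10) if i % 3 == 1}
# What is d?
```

{1: 8, 4: 32, 7: 56}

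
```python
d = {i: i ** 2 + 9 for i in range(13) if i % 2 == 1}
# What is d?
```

{1: 10, 3: 18, 5: 34, 7: 58, 9: 90, 11: 130}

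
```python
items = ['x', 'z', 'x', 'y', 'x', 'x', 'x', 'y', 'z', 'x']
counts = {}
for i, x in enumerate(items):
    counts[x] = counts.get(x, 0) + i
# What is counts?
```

Initial: counts = {}, items = ['x', 'z', 'x', 'y', 'x', 'x', 'x', 'y', 'z', 'x']
i=0, x='x': counts = {'x': 0}
i=1, x='z': counts = {'x': 0, 'z': 1}
i=2, x='x': counts = {'x': 2, 'z': 1}
i=3, x='y': counts = {'x': 2, 'z': 1, 'y': 3}
i=4, x='x': counts = {'x': 6, 'z': 1, 'y': 3}
i=5, x='x': counts = {'x': 11, 'z': 1, 'y': 3}
i=6, x='x': counts = {'x': 17, 'z': 1, 'y': 3}
i=7, x='y': counts = {'x': 17, 'z': 1, 'y': 10}
i=8, x='z': counts = {'x': 17, 'z': 9, 'y': 10}
i=9, x='x': counts = {'x': 26, 'z': 9, 'y': 10}

{'x': 26, 'z': 9, 'y': 10}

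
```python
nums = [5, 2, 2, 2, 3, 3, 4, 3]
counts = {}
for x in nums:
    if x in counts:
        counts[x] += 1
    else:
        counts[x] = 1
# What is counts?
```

Initial: counts = {}, nums = [5, 2, 2, 2, 3, 3, 4, 3]
See 5: counts = {5: 1}
See 2: counts = {5: 1, 2: 1}
See 2: counts = {5: 1, 2: 2}
See 2: counts = {5: 1, 2: 3}
See 3: counts = {5: 1, 2: 3, 3: 1}
See 3: counts = {5: 1, 2: 3, 3: 2}
See 4: counts = {5: 1, 2: 3, 3: 2, 4: 1}
See 3: counts = {5: 1, 2: 3, 3: 3, 4: 1}

{5: 1, 2: 3, 3: 3, 4: 1}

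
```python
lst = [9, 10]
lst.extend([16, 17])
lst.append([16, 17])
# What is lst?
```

After line 1: lst = [9, 10]
After line 2 (extend unpacks [16, 17]): lst = [9, 10, 16, 17]
After line 3 (append adds [16, 17] as single element): lst = [9, 10, 16, 17, [16, 17]]

[9, 10, 16, 17, [16, 17]]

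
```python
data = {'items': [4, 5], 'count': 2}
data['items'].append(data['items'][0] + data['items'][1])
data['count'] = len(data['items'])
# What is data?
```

After line 1: data = {'items': [4, 5], 'count': 2}
After line 2 (append 4 + 5 = 9): data = {'items': [4, 5, 9], 'count': 2}
After line 3 (count = len(items) = 3): data = {'items': [4, 5, 9], 'count': 3}

{'items': [4, 5, 9], 'count': 3}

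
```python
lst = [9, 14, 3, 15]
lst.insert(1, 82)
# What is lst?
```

[9, 82, 14, 3, 15]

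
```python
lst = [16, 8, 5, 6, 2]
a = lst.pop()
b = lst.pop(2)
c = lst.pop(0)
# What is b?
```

After line 1: lst = [16, 8, 5, 6, 2]
After line 2 (pop() -> a = 2): lst = [16, 8, 5, 6]
After line 3 (pop(2) -> b = 5): lst = [16, 8, 6]
After line 4 (pop(0) -> c = 16): lst = [8, 6]

5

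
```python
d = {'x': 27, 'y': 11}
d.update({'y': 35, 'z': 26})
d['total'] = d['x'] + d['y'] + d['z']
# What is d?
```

After line 1: d = {'x': 27, 'y': 11}
After line 2 (y overwritten, z added): d = {'x': 27, 'y': 35, 'z': 26}
After line 3 (total = 27 + 35 + 26 = 88): d = {'x': 27, 'y': 35, 'z': 26, 'total': 88}

{'x': 27, 'y': 35, 'z': 26, 'total': 88}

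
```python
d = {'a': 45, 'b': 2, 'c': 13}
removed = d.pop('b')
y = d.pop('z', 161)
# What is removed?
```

After line 1: d = {'a': 45, 'b': 2, 'c': 13}
After line 2 (pop 'b' returns 2): d = {'a': 45, 'c': 13}, removed = 2
After line 3 (pop 'z' missing, returns default 161): d = {'a': 45, 'c': 13}, y = 161

2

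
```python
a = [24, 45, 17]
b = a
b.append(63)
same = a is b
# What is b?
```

After line 1: a = [24, 45, 17]
After line 2 (b = a is an alias, same object): a = [24, 45, 17], b = [24, 45, 17]
After line 3 (b.append mutates the shared list): a = [24, 45, 17, 63], b = [24, 45, 17, 63]
After line 4 (same = a is b; same object -> True): same = True

[24, 45, 17, 63]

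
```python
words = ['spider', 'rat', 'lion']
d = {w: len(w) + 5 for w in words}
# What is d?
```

{'spider': 11, 'rat': 8, 'lion': 9}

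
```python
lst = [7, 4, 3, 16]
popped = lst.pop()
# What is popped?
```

16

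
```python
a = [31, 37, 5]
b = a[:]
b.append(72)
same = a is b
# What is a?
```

After line 1: a = [31, 37, 5]
After line 2 (b = a[:] is a shallow copy, new object): a = [31, 37, 5], b = [31, 37, 5]
After line 3 (append only mutates b): a = [31, 37, 5], b = [31, 37, 5, 72]
After line 4 (same = a is b; different objects -> False): same = False

[31, 37, 5]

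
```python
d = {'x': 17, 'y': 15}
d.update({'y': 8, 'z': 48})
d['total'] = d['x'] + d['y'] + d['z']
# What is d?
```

After line 1: d = {'x': 17, 'y': 15}
After line 2 (y overwritten, z added): d = {'x': 17, 'y': 8, 'z': 48}
After line 3 (total = 17 + 8 + 48 = 73): d = {'x': 17, 'y': 8, 'z': 48, 'total': 73}

{'x': 17, 'y': 8, 'z': 48, 'total': 73}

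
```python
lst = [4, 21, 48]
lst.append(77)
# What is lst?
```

[4, 21, 48, 77]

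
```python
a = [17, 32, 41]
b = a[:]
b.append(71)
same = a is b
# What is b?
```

After line 1: a = [17, 32, 41]
After line 2 (b = a[:] is a shallow copy, new object): a = [17, 32, 41], b = [17, 32, 41]
After line 3 (append only mutates b): a = [17, 32, 41], b = [17, 32, 41, 71]
After line 4 (same = a is b; different objects -> False): same = False

[17, 32, 41, 71]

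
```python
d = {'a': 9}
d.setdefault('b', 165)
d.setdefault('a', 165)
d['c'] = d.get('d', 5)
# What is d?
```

After line 1: d = {'a': 9}
After line 2 (setdefault adds 'b'=165): d = {'a': 9, 'b': 165}
After line 3 (setdefault 'a' no-op, already exists): d = {'a': 9, 'b': 165}
After line 4 (get('d', 5) returns default since 'd' not in d): d = {'a': 9, 'b': 165, 'c': 5}

{'a': 9, 'b': 165, 'c': 5}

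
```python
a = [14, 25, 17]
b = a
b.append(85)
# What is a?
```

After line 1: a = [14, 25, 17]
After line 2 (b = a is an alias, same object): a = [14, 25, 17], b = [14, 25, 17]
After line 3 (b.append mutates the shared list): a = [14, 25, 17, 85], b = [14, 25, 17, 85]

[14, 25, 17, 85]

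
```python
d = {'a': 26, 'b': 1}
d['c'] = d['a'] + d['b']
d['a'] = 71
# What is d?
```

After line 1: d = {'a': 26, 'b': 1}
After line 2 (d['c'] = 26 + 1): d = {'a': 26, 'b': 1, 'c': 27}
After line 3: d = {'a': 71, 'b': 1, 'c': 27}

{'a': 71, 'b': 1, 'c': 27}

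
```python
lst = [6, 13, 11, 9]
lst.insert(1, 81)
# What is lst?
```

[6, 81, 13, 11, 9]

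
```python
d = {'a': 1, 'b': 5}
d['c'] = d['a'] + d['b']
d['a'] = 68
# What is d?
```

After line 1: d = {'a': 1, 'b': 5}
After line 2 (d['c'] = 1 + 5): d = {'a': 1, 'b': 5, 'c': 6}
After line 3: d = {'a': 68, 'b': 5, 'c': 6}

{'a': 68, 'b': 5, 'c': 6}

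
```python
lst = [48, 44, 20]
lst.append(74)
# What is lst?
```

[48, 44, 20, 74]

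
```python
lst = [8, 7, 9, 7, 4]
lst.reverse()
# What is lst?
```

[4, 7, 9, 7, 8]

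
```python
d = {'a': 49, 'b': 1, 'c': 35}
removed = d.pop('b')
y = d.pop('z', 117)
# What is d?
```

After line 1: d = {'a': 49, 'b': 1, 'c': 35}
After line 2 (pop 'b' returns 1): d = {'a': 49, 'c': 35}, removed = 1
After line 3 (pop 'z' missing, returns default 117): d = {'a': 49, 'c': 35}, y = 117

{'a': 49, 'c': 35}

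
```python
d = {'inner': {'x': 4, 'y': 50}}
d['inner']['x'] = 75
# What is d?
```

After line 1: d = {'inner': {'x': 4, 'y': 50}}
After line 2 (inner x overwritten): d = {'inner': {'x': 75, 'y': 50}}

{'inner': {'x': 75, 'y': 50}}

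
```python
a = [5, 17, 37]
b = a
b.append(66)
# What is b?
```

After line 1: a = [5, 17, 37]
After line 2 (b = a is an alias, same object): a = [5, 17, 37], b = [5, 17, 37]
After line 3 (b.append mutates the shared list): a = [5, 17, 37, 66], b = [5, 17, 37, 66]

[5, 17, 37, 66]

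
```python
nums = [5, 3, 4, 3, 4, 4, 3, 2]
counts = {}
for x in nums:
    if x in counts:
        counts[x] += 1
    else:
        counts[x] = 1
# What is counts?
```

Initial: counts = {}, nums = [5, 3, 4, 3, 4, 4, 3, 2]
See 5: counts = {5: 1}
See 3: counts = {5: 1, 3: 1}
See 4: counts = {5: 1, 3: 1, 4: 1}
See 3: counts = {5: 1, 3: 2, 4: 1}
See 4: counts = {5: 1, 3: 2, 4: 2}
See 4: counts = {5: 1, 3: 2, 4: 3}
See 3: counts = {5: 1, 3: 3, 4: 3}
See 2: counts = {5: 1, 3: 3, 4: 3, 2: 1}

{5: 1, 3: 3, 4: 3, 2: 1}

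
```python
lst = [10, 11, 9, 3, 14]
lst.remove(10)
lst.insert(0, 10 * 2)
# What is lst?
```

After line 1: lst = [10, 11, 9, 3, 14]
After line 2 (remove first 10): lst = [11, 9, 3, 14]
After line 3 (insert 20 at index 0): lst = [20, 11, 9, 3, 14]

[20, 11, 9, 3, 14]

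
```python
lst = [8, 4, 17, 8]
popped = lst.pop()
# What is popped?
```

8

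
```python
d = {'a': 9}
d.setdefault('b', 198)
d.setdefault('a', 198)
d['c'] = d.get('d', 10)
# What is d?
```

After line 1: d = {'a': 9}
After line 2 (setdefault adds 'b'=198): d = {'a': 9, 'b': 198}
After line 3 (setdefault 'a' no-op, already exists): d = {'a': 9, 'b': 198}
After line 4 (get('d', 10) returns default since 'd' not in d): d = {'a': 9, 'b': 198, 'c': 10}

{'a': 9, 'b': 198, 'c': 10}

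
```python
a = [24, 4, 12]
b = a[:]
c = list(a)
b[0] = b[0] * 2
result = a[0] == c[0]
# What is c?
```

After line 1: a = [24, 4, 12]
After line 2 (b = a[:], copy): a = [24, 4, 12], b = [24, 4, 12]
After line 3 (c = list(a) is a copy, new object): c = [24, 4, 12]
After line 4 (b[0] = 24 * 2 = 48; only b mutates (copy)): a = [24, 4, 12], b = [48, 4, 12], c = [24, 4, 12]
After line 5 (a[0] = 24, c[0] = 24; result = True)

[24, 4, 12]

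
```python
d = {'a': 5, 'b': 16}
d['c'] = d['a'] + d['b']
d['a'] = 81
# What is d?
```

After line 1: d = {'a': 5, 'b': 16}
After line 2 (d['c'] = 5 + 16): d = {'a': 5, 'b': 16, 'c': 21}
After line 3: d = {'a': 81, 'b': 16, 'c': 21}

{'a': 81, 'b': 16, 'c': 21}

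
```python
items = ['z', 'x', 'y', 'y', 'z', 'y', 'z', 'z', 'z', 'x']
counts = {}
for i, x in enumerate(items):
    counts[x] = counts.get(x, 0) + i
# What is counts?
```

Initial: counts = {}, items = ['z', 'x', 'y', 'y', 'z', 'y', 'z', 'z', 'z', 'x']
i=0, x='z': counts = {'z': 0}
i=1, x='x': counts = {'z': 0, 'x': 1}
i=2, x='y': counts = {'z': 0, 'x': 1, 'y': 2}
i=3, x='y': counts = {'z': 0, 'x': 1, 'y': 5}
i=4, x='z': counts = {'z': 4, 'x': 1, 'y': 5}
i=5, x='y': counts = {'z': 4, 'x': 1, 'y': 10}
i=6, x='z': counts = {'z': 10, 'x': 1, 'y': 10}
i=7, x='z': counts = {'z': 17, 'x': 1, 'y': 10}
i=8, x='z': counts = {'z': 25, 'x': 1, 'y': 10}
i=9, x='x': counts = {'z': 25, 'x': 10, 'y': 10}

{'z': 25, 'x': 10, 'y': 10}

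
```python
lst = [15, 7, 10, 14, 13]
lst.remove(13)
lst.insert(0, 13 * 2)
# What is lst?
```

After line 1: lst = [15, 7, 10, 14, 13]
After line 2 (remove first 13): lst = [15, 7, 10, 14]
After line 3 (insert 26 at index 0): lst = [26, 15, 7, 10, 14]

[26, 15, 7, 10, 14]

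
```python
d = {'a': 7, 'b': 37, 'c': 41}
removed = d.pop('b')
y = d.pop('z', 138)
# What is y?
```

After line 1: d = {'a': 7, 'b': 37, 'c': 41}
After line 2 (pop 'b' returns 37): d = {'a': 7, 'c': 41}, removed = 37
After line 3 (pop 'z' missing, returns default 138): d = {'a': 7, 'c': 41}, y = 138

138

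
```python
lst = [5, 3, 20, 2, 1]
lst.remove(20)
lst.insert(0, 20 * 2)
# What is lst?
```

After line 1: lst = [5, 3, 20, 2, 1]
After line 2 (remove first 20): lst = [5, 3, 2, 1]
After line 3 (insert 40 at index 0): lst = [40, 5, 3, 2, 1]

[40, 5, 3, 2, 1]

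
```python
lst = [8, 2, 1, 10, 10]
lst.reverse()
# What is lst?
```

[10, 10, 1, 2, 8]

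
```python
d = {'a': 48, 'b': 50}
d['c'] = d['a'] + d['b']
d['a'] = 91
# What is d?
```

After line 1: d = {'a': 48, 'b': 50}
After line 2 (d['c'] = 48 + 50): d = {'a': 48, 'b': 50, 'c': 98}
After line 3: d = {'a': 91, 'b': 50, 'c': 98}

{'a': 91, 'b': 50, 'c': 98}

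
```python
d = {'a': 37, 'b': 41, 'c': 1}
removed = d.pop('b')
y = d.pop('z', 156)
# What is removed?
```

After line 1: d = {'a': 37, 'b': 41, 'c': 1}
After line 2 (pop 'b' returns 41): d = {'a': 37, 'c': 1}, removed = 41
After line 3 (pop 'z' missing, returns default 156): d = {'a': 37, 'c': 1}, y = 156

41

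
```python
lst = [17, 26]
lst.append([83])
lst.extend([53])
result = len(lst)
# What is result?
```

After line 1: lst = [17, 26]
After line 2 (append adds [83] as single element): lst = [17, 26, [83]]
After line 3 (extend unpacks [53], adds 53): lst = [17, 26, [83], 53]
After line 4: result = len(lst) = 4

4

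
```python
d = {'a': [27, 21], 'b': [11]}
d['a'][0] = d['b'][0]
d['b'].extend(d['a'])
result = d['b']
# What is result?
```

After line 1: d = {'a': [27, 21], 'b': [11]}
After line 2 (a[0] = b[0] = 11): d = {'a': [11, 21], 'b': [11]}
After line 3 (b.extend(a) appends [11, 21]): d = {'a': [11, 21], 'b': [11, 11, 21]}
After line 4: result = d['b'] = [11, 11, 21]

[11, 11, 21]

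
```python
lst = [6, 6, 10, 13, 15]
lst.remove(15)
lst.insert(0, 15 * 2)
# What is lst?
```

After line 1: lst = [6, 6, 10, 13, 15]
After line 2 (remove first 15): lst = [6, 6, 10, 13]
After line 3 (insert 30 at index 0): lst = [30, 6, 6, 10, 13]

[30, 6, 6, 10, 13]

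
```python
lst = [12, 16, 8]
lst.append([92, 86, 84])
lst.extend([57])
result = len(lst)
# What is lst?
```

After line 1: lst = [12, 16, 8]
After line 2 (append adds [92, 86, 84] as single element): lst = [12, 16, 8, [92, 86, 84]]
After line 3 (extend unpacks [57], adds 57): lst = [12, 16, 8, [92, 86, 84], 57]
After line 4: result = len(lst) = 5

[12, 16, 8, [92, 86, 84], 57]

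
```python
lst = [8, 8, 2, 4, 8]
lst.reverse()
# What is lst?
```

[8, 4, 2, 8, 8]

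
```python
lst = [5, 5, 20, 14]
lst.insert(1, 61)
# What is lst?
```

[5, 61, 5, 20, 14]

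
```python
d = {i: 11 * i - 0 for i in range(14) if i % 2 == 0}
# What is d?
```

{0: 0, 2: 22, 4: 44, 6: 66, 8: 88, 10: 110, 12: 132}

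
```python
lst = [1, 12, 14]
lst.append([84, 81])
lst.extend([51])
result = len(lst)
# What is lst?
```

After line 1: lst = [1, 12, 14]
After line 2 (append adds [84, 81] as single element): lst = [1, 12, 14, [84, 81]]
After line 3 (extend unpacks [51], adds 51): lst = [1, 12, 14, [84, 81], 51]
After line 4: result = len(lst) = 5

[1, 12, 14, [84, 81], 51]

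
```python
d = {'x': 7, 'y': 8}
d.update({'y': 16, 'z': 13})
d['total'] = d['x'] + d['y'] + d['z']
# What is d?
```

After line 1: d = {'x': 7, 'y': 8}
After line 2 (y overwritten, z added): d = {'x': 7, 'y': 16, 'z': 13}
After line 3 (total = 7 + 16 + 13 = 36): d = {'x': 7, 'y': 16, 'z': 13, 'total': 36}

{'x': 7, 'y': 16, 'z': 13, 'total': 36}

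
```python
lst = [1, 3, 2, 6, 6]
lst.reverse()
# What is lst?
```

[6, 6, 2, 3, 1]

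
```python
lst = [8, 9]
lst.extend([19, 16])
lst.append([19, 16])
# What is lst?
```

After line 1: lst = [8, 9]
After line 2 (extend unpacks [19, 16]): lst = [8, 9, 19, 16]
After line 3 (append adds [19, 16] as single element): lst = [8, 9, 19, 16, [19, 16]]

[8, 9, 19, 16, [19, 16]]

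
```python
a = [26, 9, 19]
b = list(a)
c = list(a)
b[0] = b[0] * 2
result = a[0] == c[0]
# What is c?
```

After line 1: a = [26, 9, 19]
After line 2 (b = list(a), copy): a = [26, 9, 19], b = [26, 9, 19]
After line 3 (c = list(a) is a copy, new object): c = [26, 9, 19]
After line 4 (b[0] = 26 * 2 = 52; only b mutates (copy)): a = [26, 9, 19], b = [52, 9, 19], c = [26, 9, 19]
After line 5 (a[0] = 26, c[0] = 26; result = True)

[26, 9, 19]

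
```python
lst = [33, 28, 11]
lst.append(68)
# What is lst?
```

[33, 28, 11, 68]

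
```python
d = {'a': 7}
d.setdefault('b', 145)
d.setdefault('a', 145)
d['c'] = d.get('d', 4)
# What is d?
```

After line 1: d = {'a': 7}
After line 2 (setdefault adds 'b'=145): d = {'a': 7, 'b': 145}
After line 3 (setdefault 'a' no-op, already exists): d = {'a': 7, 'b': 145}
After line 4 (get('d', 4) returns default since 'd' not in d): d = {'a': 7, 'b': 145, 'c': 4}

{'a': 7, 'b': 145, 'c': 4}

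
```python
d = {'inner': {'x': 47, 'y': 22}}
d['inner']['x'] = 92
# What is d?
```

After line 1: d = {'inner': {'x': 47, 'y': 22}}
After line 2 (inner x overwritten): d = {'inner': {'x': 92, 'y': 22}}

{'inner': {'x': 92, 'y': 22}}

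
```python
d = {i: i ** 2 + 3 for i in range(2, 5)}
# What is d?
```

{2: 7, 3: 12, 4: 19}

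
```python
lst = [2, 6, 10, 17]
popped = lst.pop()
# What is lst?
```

[2, 6, 10]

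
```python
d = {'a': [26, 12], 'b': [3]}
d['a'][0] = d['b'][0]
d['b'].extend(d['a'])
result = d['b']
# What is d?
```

After line 1: d = {'a': [26, 12], 'b': [3]}
After line 2 (a[0] = b[0] = 3): d = {'a': [3, 12], 'b': [3]}
After line 3 (b.extend(a) appends [3, 12]): d = {'a': [3, 12], 'b': [3, 3, 12]}
After line 4: result = d['b'] = [3, 3, 12]

{'a': [3, 12], 'b': [3, 3, 12]}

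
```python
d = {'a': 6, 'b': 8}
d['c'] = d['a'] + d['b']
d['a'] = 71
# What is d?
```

After line 1: d = {'a': 6, 'b': 8}
After line 2 (d['c'] = 6 + 8): d = {'a': 6, 'b': 8, 'c': 14}
After line 3: d = {'a': 71, 'b': 8, 'c': 14}

{'a': 71, 'b': 8, 'c': 14}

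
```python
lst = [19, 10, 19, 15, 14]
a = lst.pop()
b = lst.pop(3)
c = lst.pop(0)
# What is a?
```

After line 1: lst = [19, 10, 19, 15, 14]
After line 2 (pop() -> a = 14): lst = [19, 10, 19, 15]
After line 3 (pop(3) -> b = 15): lst = [19, 10, 19]
After line 4 (pop(0) -> c = 19): lst = [10, 19]

14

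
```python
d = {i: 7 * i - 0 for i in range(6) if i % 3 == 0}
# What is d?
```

{0: 0, 3: 21}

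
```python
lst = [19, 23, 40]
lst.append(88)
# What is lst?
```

[19, 23, 40, 88]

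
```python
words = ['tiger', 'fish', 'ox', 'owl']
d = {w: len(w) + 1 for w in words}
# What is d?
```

{'tiger': 6, 'fish': 5, 'ox': 3, 'owl': 4}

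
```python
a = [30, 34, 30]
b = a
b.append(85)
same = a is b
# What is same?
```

After line 1: a = [30, 34, 30]
After line 2 (b = a is an alias, same object): a = [30, 34, 30], b = [30, 34, 30]
After line 3 (b.append mutates the shared list): a = [30, 34, 30, 85], b = [30, 34, 30, 85]
After line 4 (same = a is b; same object -> True): same = True

True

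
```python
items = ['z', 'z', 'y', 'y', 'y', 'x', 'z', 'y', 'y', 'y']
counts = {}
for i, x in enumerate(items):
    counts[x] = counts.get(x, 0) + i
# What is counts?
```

Initial: counts = {}, items = ['z', 'z', 'y', 'y', 'y', 'x', 'z', 'y', 'y', 'y']
i=0, x='z': counts = {'z': 0}
i=1, x='z': counts = {'z': 1}
i=2, x='y': counts = {'z': 1, 'y': 2}
i=3, x='y': counts = {'z': 1, 'y': 5}
i=4, x='y': counts = {'z': 1, 'y': 9}
i=5, x='x': counts = {'z': 1, 'y': 9, 'x': 5}
i=6, x='z': counts = {'z': 7, 'y': 9, 'x': 5}
i=7, x='y': counts = {'z': 7, 'y': 16, 'x': 5}
i=8, x='y': counts = {'z': 7, 'y': 24, 'x': 5}
i=9, x='y': counts = {'z': 7, 'y': 33, 'x': 5}

{'z': 7, 'y': 33, 'x': 5}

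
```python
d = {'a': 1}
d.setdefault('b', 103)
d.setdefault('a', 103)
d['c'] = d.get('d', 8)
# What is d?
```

After line 1: d = {'a': 1}
After line 2 (setdefault adds 'b'=103): d = {'a': 1, 'b': 103}
After line 3 (setdefault 'a' no-op, already exists): d = {'a': 1, 'b': 103}
After line 4 (get('d', 8) returns default since 'd' not in d): d = {'a': 1, 'b': 103, 'c': 8}

{'a': 1, 'b': 103, 'c': 8}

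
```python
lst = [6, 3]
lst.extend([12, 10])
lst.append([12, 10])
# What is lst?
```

After line 1: lst = [6, 3]
After line 2 (extend unpacks [12, 10]): lst = [6, 3, 12, 10]
After line 3 (append adds [12, 10] as single element): lst = [6, 3, 12, 10, [12, 10]]

[6, 3, 12, 10, [12, 10]]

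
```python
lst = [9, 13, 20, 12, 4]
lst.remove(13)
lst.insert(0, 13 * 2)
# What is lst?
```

After line 1: lst = [9, 13, 20, 12, 4]
After line 2 (remove first 13): lst = [9, 20, 12, 4]
After line 3 (insert 26 at index 0): lst = [26, 9, 20, 12, 4]

[26, 9, 20, 12, 4]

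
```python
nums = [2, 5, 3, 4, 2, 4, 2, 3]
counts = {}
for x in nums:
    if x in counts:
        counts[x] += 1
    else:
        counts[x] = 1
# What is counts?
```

Initial: counts = {}, nums = [2, 5, 3, 4, 2, 4, 2, 3]
See 2: counts = {2: 1}
See 5: counts = {2: 1, 5: 1}
See 3: counts = {2: 1, 5: 1, 3: 1}
See 4: counts = {2: 1, 5: 1, 3: 1, 4: 1}
See 2: counts = {2: 2, 5: 1, 3: 1, 4: 1}
See 4: counts = {2: 2, 5: 1, 3: 1, 4: 2}
See 2: counts = {2: 3, 5: 1, 3: 1, 4: 2}
See 3: counts = {2: 3, 5: 1, 3: 2, 4: 2}

{2: 3, 5: 1, 3: 2, 4: 2}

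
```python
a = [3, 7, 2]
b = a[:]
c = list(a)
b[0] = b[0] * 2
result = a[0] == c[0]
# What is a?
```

After line 1: a = [3, 7, 2]
After line 2 (b = a[:], copy): a = [3, 7, 2], b = [3, 7, 2]
After line 3 (c = list(a) is a copy, new object): c = [3, 7, 2]
After line 4 (b[0] = 3 * 2 = 6; only b mutates (copy)): a = [3, 7, 2], b = [6, 7, 2], c = [3, 7, 2]
After line 5 (a[0] = 3, c[0] = 3; result = True)

[3, 7, 2]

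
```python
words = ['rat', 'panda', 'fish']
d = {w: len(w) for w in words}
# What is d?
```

{'rat': 3, 'panda': 5, 'fish': 4}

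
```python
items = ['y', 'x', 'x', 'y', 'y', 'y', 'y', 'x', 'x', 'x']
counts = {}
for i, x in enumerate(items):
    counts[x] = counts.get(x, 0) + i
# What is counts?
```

Initial: counts = {}, items = ['y', 'x', 'x', 'y', 'y', 'y', 'y', 'x', 'x', 'x']
i=0, x='y': counts = {'y': 0}
i=1, x='x': counts = {'y': 0, 'x': 1}
i=2, x='x': counts = {'y': 0, 'x': 3}
i=3, x='y': counts = {'y': 3, 'x': 3}
i=4, x='y': counts = {'y': 7, 'x': 3}
i=5, x='y': counts = {'y': 12, 'x': 3}
i=6, x='y': counts = {'y': 18, 'x': 3}
i=7, x='x': counts = {'y': 18, 'x': 10}
i=8, x='x': counts = {'y': 18, 'x': 18}
i=9, x='x': counts = {'y': 18, 'x': 27}

{'y': 18, 'x': 27}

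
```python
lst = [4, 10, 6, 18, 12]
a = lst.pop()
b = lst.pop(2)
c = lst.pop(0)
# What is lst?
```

After line 1: lst = [4, 10, 6, 18, 12]
After line 2 (pop() -> a = 12): lst = [4, 10, 6, 18]
After line 3 (pop(2) -> b = 6): lst = [4, 10, 18]
After line 4 (pop(0) -> c = 4): lst = [10, 18]

[10, 18]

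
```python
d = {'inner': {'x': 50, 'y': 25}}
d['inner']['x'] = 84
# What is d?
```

After line 1: d = {'inner': {'x': 50, 'y': 25}}
After line 2 (inner x overwritten): d = {'inner': {'x': 84, 'y': 25}}

{'inner': {'x': 84, 'y': 25}}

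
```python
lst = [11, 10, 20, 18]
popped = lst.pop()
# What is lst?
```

[11, 10, 20]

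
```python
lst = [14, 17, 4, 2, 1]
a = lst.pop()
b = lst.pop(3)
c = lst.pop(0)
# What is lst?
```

After line 1: lst = [14, 17, 4, 2, 1]
After line 2 (pop() -> a = 1): lst = [14, 17, 4, 2]
After line 3 (pop(3) -> b = 2): lst = [14, 17, 4]
After line 4 (pop(0) -> c = 14): lst = [17, 4]

[17, 4]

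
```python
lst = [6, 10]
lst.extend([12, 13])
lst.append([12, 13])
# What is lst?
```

After line 1: lst = [6, 10]
After line 2 (extend unpacks [12, 13]): lst = [6, 10, 12, 13]
After line 3 (append adds [12, 13] as single element): lst = [6, 10, 12, 13, [12, 13]]

[6, 10, 12, 13, [12, 13]]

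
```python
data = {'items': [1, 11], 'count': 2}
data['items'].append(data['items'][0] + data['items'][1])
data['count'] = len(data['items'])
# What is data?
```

After line 1: data = {'items': [1, 11], 'count': 2}
After line 2 (append 1 + 11 = 12): data = {'items': [1, 11, 12], 'count': 2}
After line 3 (count = len(items) = 3): data = {'items': [1, 11, 12], 'count': 3}

{'items': [1, 11, 12], 'count': 3}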